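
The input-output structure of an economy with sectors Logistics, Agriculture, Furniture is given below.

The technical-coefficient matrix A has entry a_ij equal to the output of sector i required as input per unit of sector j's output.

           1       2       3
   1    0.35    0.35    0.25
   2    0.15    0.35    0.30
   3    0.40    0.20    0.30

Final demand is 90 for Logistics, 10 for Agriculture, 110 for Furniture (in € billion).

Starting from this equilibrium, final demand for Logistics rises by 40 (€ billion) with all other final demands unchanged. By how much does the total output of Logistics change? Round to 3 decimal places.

Δx_1 = 149.763

I − A =
  [   0.65    -0.35    -0.25]
  [  -0.15     0.65    -0.30]
  [  -0.40    -0.20     0.70]
Cofactors of I−A, C_ij = (−1)^(i+j)·(minor ij) (rows/columns in the sector order above):
  C_11 = (0.65)(0.70) − (-0.30)(-0.20) = 0.3950
  C_12 = −[(-0.15)(0.70) − (-0.30)(-0.40)] = 0.2250
  C_13 = (-0.15)(-0.20) − (0.65)(-0.40) = 0.2900
  C_21 = −[(-0.35)(0.70) − (-0.25)(-0.20)] = 0.2950
  C_22 = (0.65)(0.70) − (-0.25)(-0.40) = 0.3550
  C_23 = −[(0.65)(-0.20) − (-0.35)(-0.40)] = 0.2700
  C_31 = (-0.35)(-0.30) − (-0.25)(0.65) = 0.2675
  C_32 = −[(0.65)(-0.30) − (-0.25)(-0.15)] = 0.2325
  C_33 = (0.65)(0.65) − (-0.35)(-0.15) = 0.3700
det(I−A) = Σ_j (I−A)_1j·C_1j = (0.65)(0.3950) + (-0.35)(0.2250) + (-0.25)(0.2900) = 0.1055
adj(I−A) = Cᵀ =
  [ 0.3950   0.2950   0.2675]
  [ 0.2250   0.3550   0.2325]
  [ 0.2900   0.2700   0.3700]
(I − A)⁻¹ = adj(I−A) / det(I−A) ≈
  [   3.7441     2.7962     2.5355]
  [   2.1327     3.3649     2.2038]
  [   2.7488     2.5592     3.5071]
Δx = (I − A)⁻¹ Δd with Δd having +40 in the Logistics component and 0 elsewhere.
So Δx_1 = L_11 · (+40), where L_11 = adj(I−A)_11 / det(I−A) = 0.3950 / 0.1055.
Δx_1 = 0.3950 × (+40) / 0.1055 = 15.80 / 0.1055 ≈ 149.763.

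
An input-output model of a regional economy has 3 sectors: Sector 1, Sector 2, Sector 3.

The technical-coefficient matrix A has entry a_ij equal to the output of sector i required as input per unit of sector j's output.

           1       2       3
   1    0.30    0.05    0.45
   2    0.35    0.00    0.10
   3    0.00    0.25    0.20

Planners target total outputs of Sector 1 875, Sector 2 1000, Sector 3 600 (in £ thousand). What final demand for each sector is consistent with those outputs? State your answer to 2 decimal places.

I − A =
  [   0.70    -0.05    -0.45]
  [  -0.35     1.00    -0.10]
  [   0.00    -0.25     0.80]
d = (I − A) x:
  d_1 = (+0.70)·875 + (-0.05)·1000 + (-0.45)·600 = 292.50
  d_2 = (-0.35)·875 + (+1.00)·1000 + (-0.10)·600 = 633.75
  d_3 = (+0.00)·875 + (-0.25)·1000 + (+0.80)·600 = 230.00

d_1 = 292.50, d_2 = 633.75, d_3 = 230.00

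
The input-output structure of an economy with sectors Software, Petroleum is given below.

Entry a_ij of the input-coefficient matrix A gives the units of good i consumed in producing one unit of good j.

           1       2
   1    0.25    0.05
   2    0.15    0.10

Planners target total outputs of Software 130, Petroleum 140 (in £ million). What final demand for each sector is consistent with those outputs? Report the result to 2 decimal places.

I − A =
  [   0.75    -0.05]
  [  -0.15     0.90]
d = (I − A) x:
  d_1 = (+0.75)·130 + (-0.05)·140 = 90.50
  d_2 = (-0.15)·130 + (+0.90)·140 = 106.50

d_1 = 90.50, d_2 = 106.50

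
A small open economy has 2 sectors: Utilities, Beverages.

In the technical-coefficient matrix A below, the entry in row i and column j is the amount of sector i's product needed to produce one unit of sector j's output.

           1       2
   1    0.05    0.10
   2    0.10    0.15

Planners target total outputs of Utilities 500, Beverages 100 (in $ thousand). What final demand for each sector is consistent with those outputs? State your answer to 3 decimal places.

I − A =
  [   0.95    -0.10]
  [  -0.10     0.85]
d = (I − A) x:
  d_1 = (+0.95)·500 + (-0.10)·100 = 465.000
  d_2 = (-0.10)·500 + (+0.85)·100 = 35.000

d_1 = 465.000, d_2 = 35.000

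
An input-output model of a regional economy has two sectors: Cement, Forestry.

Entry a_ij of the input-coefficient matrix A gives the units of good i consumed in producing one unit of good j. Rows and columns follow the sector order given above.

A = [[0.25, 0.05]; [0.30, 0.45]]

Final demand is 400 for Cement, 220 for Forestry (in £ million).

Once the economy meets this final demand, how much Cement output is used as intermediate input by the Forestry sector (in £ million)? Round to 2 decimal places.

z_CF = 35.85

I − A =
  [   0.75    -0.05]
  [  -0.30     0.55]
det(I−A) = (0.75)(0.55) − (-0.05)(-0.30) = 0.3975
adj(I−A) = [[0.55, 0.05], [0.30, 0.75]]
(I − A)⁻¹ = adj(I−A) / det(I−A) ≈
  [   1.3836     0.1258]
  [   0.7547     1.8868]
First solve x = (I − A)⁻¹ d = adj(I−A)·d / det(I−A); in particular x_F = (0.30·400 + 0.75·220) / 0.3975 = 285.00 / 0.3975 ≈ 716.9811.
Intermediate flow from C to F: z_CF = a_CF · x_F = 0.05 × 285.00 / 0.3975 = 14.25 / 0.3975 ≈ 35.85.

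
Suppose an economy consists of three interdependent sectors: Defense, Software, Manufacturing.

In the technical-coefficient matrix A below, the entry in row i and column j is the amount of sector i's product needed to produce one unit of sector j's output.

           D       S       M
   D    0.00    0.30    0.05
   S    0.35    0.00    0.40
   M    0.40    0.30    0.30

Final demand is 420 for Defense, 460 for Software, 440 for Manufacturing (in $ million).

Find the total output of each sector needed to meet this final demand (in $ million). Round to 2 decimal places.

I − A =
  [   1.00    -0.30    -0.05]
  [  -0.35     1.00    -0.40]
  [  -0.40    -0.30     0.70]
Cofactors of I−A, C_ij = (−1)^(i+j)·(minor ij) (rows/columns in the sector order above):
  C_11 = (1.00)(0.70) − (-0.40)(-0.30) = 0.5800
  C_12 = −[(-0.35)(0.70) − (-0.40)(-0.40)] = 0.4050
  C_13 = (-0.35)(-0.30) − (1.00)(-0.40) = 0.5050
  C_21 = −[(-0.30)(0.70) − (-0.05)(-0.30)] = 0.2250
  C_22 = (1.00)(0.70) − (-0.05)(-0.40) = 0.6800
  C_23 = −[(1.00)(-0.30) − (-0.30)(-0.40)] = 0.4200
  C_31 = (-0.30)(-0.40) − (-0.05)(1.00) = 0.1700
  C_32 = −[(1.00)(-0.40) − (-0.05)(-0.35)] = 0.4175
  C_33 = (1.00)(1.00) − (-0.30)(-0.35) = 0.8950
det(I−A) = Σ_j (I−A)_1j·C_1j = (1.00)(0.5800) + (-0.30)(0.4050) + (-0.05)(0.5050) = 0.43325
adj(I−A) = Cᵀ =
  [ 0.5800   0.2250   0.1700]
  [ 0.4050   0.6800   0.4175]
  [ 0.5050   0.4200   0.8950]
(I − A)⁻¹ = adj(I−A) / det(I−A) ≈
  [   1.3387     0.5193     0.3924]
  [   0.9348     1.5695     0.9636]
  [   1.1656     0.9694     2.0658]
x = (I − A)⁻¹ d = adj(I−A)·d / det(I−A), with det(I−A) = 0.43325:
  x_D = (0.5800·420 + 0.2250·460 + 0.1700·440) / 0.43325 = 421.90 / 0.43325 ≈ 973.80
  x_S = (0.4050·420 + 0.6800·460 + 0.4175·440) / 0.43325 = 666.60 / 0.43325 ≈ 1538.60
  x_M = (0.5050·420 + 0.4200·460 + 0.8950·440) / 0.43325 = 799.10 / 0.43325 ≈ 1844.43

x_D = 973.80, x_S = 1538.60, x_M = 1844.43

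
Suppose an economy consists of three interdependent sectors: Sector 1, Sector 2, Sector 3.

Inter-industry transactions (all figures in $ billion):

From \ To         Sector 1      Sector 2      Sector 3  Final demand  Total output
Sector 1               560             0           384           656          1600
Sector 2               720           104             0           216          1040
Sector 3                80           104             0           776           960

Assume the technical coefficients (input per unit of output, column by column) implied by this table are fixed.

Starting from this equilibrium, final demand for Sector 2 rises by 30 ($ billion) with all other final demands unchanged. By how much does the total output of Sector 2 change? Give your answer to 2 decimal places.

Δx_2 = 34.43

Technical coefficients a_ij = z_ij / X_j:
  a_11 = 560/1600 = 0.35, a_21 = 720/1600 = 0.45, a_31 = 80/1600 = 0.05
  a_12 = 0/1040 = 0.00, a_22 = 104/1040 = 0.10, a_32 = 104/1040 = 0.10
  a_13 = 384/960 = 0.40, a_23 = 0/960 = 0.00, a_33 = 0/960 = 0.00
I − A =
  [   0.65     0.00    -0.40]
  [  -0.45     0.90     0.00]
  [  -0.05    -0.10     1.00]
Cofactors of I−A, C_ij = (−1)^(i+j)·(minor ij) (rows/columns in the sector order above):
  C_11 = (0.90)(1.00) − (0.00)(-0.10) = 0.9000
  C_12 = −[(-0.45)(1.00) − (0.00)(-0.05)] = 0.4500
  C_13 = (-0.45)(-0.10) − (0.90)(-0.05) = 0.0900
  C_21 = −[(0.00)(1.00) − (-0.40)(-0.10)] = 0.0400
  C_22 = (0.65)(1.00) − (-0.40)(-0.05) = 0.6300
  C_23 = −[(0.65)(-0.10) − (0.00)(-0.05)] = 0.0650
  C_31 = (0.00)(0.00) − (-0.40)(0.90) = 0.3600
  C_32 = −[(0.65)(0.00) − (-0.40)(-0.45)] = 0.1800
  C_33 = (0.65)(0.90) − (0.00)(-0.45) = 0.5850
det(I−A) = Σ_j (I−A)_1j·C_1j = (0.65)(0.9000) + (0.00)(0.4500) + (-0.40)(0.0900) = 0.5490
adj(I−A) = Cᵀ =
  [ 0.9000   0.0400   0.3600]
  [ 0.4500   0.6300   0.1800]
  [ 0.0900   0.0650   0.5850]
(I − A)⁻¹ = adj(I−A) / det(I−A) ≈
  [   1.6393     0.0729     0.6557]
  [   0.8197     1.1475     0.3279]
  [   0.1639     0.1184     1.0656]
Δx = (I − A)⁻¹ Δd with Δd having +30 in the Sector 2 component and 0 elsewhere.
So Δx_2 = L_22 · (+30), where L_22 = adj(I−A)_22 / det(I−A) = 0.6300 / 0.5490.
Δx_2 = 0.6300 × (+30) / 0.5490 = 18.90 / 0.5490 ≈ 34.43.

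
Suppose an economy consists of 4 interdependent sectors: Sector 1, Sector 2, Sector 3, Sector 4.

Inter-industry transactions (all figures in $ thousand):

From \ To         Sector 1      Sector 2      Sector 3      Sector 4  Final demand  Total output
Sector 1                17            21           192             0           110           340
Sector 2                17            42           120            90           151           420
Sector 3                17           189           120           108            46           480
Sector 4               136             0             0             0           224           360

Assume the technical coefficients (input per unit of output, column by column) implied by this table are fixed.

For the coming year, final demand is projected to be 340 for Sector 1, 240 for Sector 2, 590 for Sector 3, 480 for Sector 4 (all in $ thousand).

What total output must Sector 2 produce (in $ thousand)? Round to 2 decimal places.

Technical coefficients a_ij = z_ij / X_j:
  a_11 = 17/340 = 0.05, a_21 = 17/340 = 0.05, a_31 = 17/340 = 0.05, a_41 = 136/340 = 0.40
  a_12 = 21/420 = 0.05, a_22 = 42/420 = 0.10, a_32 = 189/420 = 0.45, a_42 = 0/420 = 0.00
  a_13 = 192/480 = 0.40, a_23 = 120/480 = 0.25, a_33 = 120/480 = 0.25, a_43 = 0/480 = 0.00
  a_14 = 0/360 = 0.00, a_24 = 90/360 = 0.25, a_34 = 108/360 = 0.30, a_44 = 0/360 = 0.00
I − A =
  [   0.95    -0.05    -0.40     0.00]
  [  -0.05     0.90    -0.25    -0.25]
  [  -0.05    -0.45     0.75    -0.30]
  [  -0.40     0.00     0.00     1.00]
Compute the cofactors C_ij = (−1)^(i+j)·(3×3 minor ij) of I−A; the adjugate is their transpose:
adj(I−A) = Cᵀ =
  [ 0.562500   0.217500   0.372500   0.166125]
  [ 0.155000   0.644500   0.297500   0.250375]
  [ 0.220500   0.436000   0.847500   0.363250]
  [ 0.225000   0.087000   0.149000   0.504875]
det(I−A) = Σ_j (I−A)_1j·C_1j = (0.95)(0.562500) + (-0.05)(0.155000) + (-0.40)(0.220500) + (0.00)(0.225000) = 0.438425
(I − A)⁻¹ = adj(I−A) / det(I−A) ≈
  [   1.2830     0.4961     0.8496     0.3789]
  [   0.3535     1.4700     0.6786     0.5711]
  [   0.5029     0.9945     1.9331     0.8285]
  [   0.5132     0.1984     0.3399     1.1516]
x = (I − A)⁻¹ d = adj(I−A)·d / det(I−A), with det(I−A) = 0.438425:
  x_1 = (0.562500·340 + 0.217500·240 + 0.372500·590 + 0.166125·480) / 0.438425 = 542.965 / 0.438425 ≈ 1238.44
  x_2 = (0.155000·340 + 0.644500·240 + 0.297500·590 + 0.250375·480) / 0.438425 = 503.085 / 0.438425 ≈ 1147.48
  x_3 = (0.220500·340 + 0.436000·240 + 0.847500·590 + 0.363250·480) / 0.438425 = 853.995 / 0.438425 ≈ 1947.87
  x_4 = (0.225000·340 + 0.087000·240 + 0.149000·590 + 0.504875·480) / 0.438425 = 427.63 / 0.438425 ≈ 975.38

x_2 = 1147.48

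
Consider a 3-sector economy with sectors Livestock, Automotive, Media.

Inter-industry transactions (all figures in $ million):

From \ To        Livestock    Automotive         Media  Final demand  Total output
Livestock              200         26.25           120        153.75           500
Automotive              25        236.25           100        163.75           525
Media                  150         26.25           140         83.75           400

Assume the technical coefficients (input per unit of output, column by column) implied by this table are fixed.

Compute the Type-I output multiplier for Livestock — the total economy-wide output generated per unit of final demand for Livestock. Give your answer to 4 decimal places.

m_L = 4.0958

Technical coefficients a_ij = z_ij / X_j:
  a_LL = 200/500 = 0.40, a_AL = 25/500 = 0.05, a_ML = 150/500 = 0.30
  a_LA = 26.25/525 = 0.05, a_AA = 236.25/525 = 0.45, a_MA = 26.25/525 = 0.05
  a_LM = 120/400 = 0.30, a_AM = 100/400 = 0.25, a_MM = 140/400 = 0.35
I − A =
  [   0.60    -0.05    -0.30]
  [  -0.05     0.55    -0.25]
  [  -0.30    -0.05     0.65]
Cofactors of I−A, C_ij = (−1)^(i+j)·(minor ij) (rows/columns in the sector order above):
  C_11 = (0.55)(0.65) − (-0.25)(-0.05) = 0.3450
  C_12 = −[(-0.05)(0.65) − (-0.25)(-0.30)] = 0.1075
  C_13 = (-0.05)(-0.05) − (0.55)(-0.30) = 0.1675
  C_21 = −[(-0.05)(0.65) − (-0.30)(-0.05)] = 0.0475
  C_22 = (0.60)(0.65) − (-0.30)(-0.30) = 0.3000
  C_23 = −[(0.60)(-0.05) − (-0.05)(-0.30)] = 0.0450
  C_31 = (-0.05)(-0.25) − (-0.30)(0.55) = 0.1775
  C_32 = −[(0.60)(-0.25) − (-0.30)(-0.05)] = 0.1650
  C_33 = (0.60)(0.55) − (-0.05)(-0.05) = 0.3275
det(I−A) = Σ_j (I−A)_1j·C_1j = (0.60)(0.3450) + (-0.05)(0.1075) + (-0.30)(0.1675) = 0.151375
adj(I−A) = Cᵀ =
  [ 0.3450   0.0475   0.1775]
  [ 0.1075   0.3000   0.1650]
  [ 0.1675   0.0450   0.3275]
(I − A)⁻¹ = adj(I−A) / det(I−A) ≈
  [   2.27911     0.31379     1.17258]
  [   0.71016     1.98183     1.09001]
  [   1.10652     0.29727     2.16350]
The output multiplier for sector j is the column-j sum of the Leontief inverse (I − A)⁻¹ = adj(I−A) / det(I−A).
Column L of adj(I−A): (0.3450, 0.1075, 0.1675); det(I−A) = 0.151375.
m_L = (0.3450 + 0.1075 + 0.1675) / 0.151375 = 0.62 / 0.151375 ≈ 4.0958.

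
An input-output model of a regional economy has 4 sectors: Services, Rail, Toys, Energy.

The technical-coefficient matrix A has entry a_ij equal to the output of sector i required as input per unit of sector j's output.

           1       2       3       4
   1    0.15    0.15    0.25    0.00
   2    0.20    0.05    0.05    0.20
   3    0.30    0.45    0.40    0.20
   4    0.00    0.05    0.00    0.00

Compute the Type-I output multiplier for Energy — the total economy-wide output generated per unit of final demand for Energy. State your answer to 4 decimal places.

m_4 = 2.2750

I − A =
  [   0.85    -0.15    -0.25     0.00]
  [  -0.20     0.95    -0.05    -0.20]
  [  -0.30    -0.45     0.60    -0.20]
  [   0.00    -0.05     0.00     1.00]
Compute the cofactors C_ij = (−1)^(i+j)·(3×3 minor ij) of I−A; the adjugate is their transpose:
adj(I−A) = Cᵀ =
  [ 0.541000   0.205000   0.242500   0.089500]
  [ 0.135000   0.435000   0.092500   0.105500]
  [ 0.374000   0.436000   0.769000   0.241000]
  [ 0.006750   0.021750   0.004625   0.351375]
det(I−A) = Σ_j (I−A)_1j·C_1j = (0.85)(0.541000) + (-0.15)(0.135000) + (-0.25)(0.374000) + (0.00)(0.006750) = 0.3461
(I − A)⁻¹ = adj(I−A) / det(I−A) ≈
  [   1.56313     0.59231     0.70066     0.25860]
  [   0.39006     1.25686     0.26726     0.30483]
  [   1.08061     1.25975     2.22190     0.69633]
  [   0.01950     0.06284     0.01336     1.01524]
The output multiplier for sector j is the column-j sum of the Leontief inverse (I − A)⁻¹ = adj(I−A) / det(I−A).
Column 4 of adj(I−A): (0.089500, 0.105500, 0.241000, 0.351375); det(I−A) = 0.3461.
m_4 = (0.089500 + 0.105500 + 0.241000 + 0.351375) / 0.3461 = 0.787375 / 0.3461 ≈ 2.2750.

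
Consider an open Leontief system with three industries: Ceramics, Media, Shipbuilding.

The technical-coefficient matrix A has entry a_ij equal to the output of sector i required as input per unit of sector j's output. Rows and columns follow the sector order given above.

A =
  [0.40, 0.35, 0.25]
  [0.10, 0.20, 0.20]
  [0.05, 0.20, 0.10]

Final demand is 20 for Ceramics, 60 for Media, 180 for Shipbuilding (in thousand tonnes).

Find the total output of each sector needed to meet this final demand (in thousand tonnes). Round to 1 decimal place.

x_C = 234.9, x_M = 166.9, x_S = 250.1

I − A =
  [   0.60    -0.35    -0.25]
  [  -0.10     0.80    -0.20]
  [  -0.05    -0.20     0.90]
Cofactors of I−A, C_ij = (−1)^(i+j)·(minor ij) (rows/columns in the sector order above):
  C_11 = (0.80)(0.90) − (-0.20)(-0.20) = 0.6800
  C_12 = −[(-0.10)(0.90) − (-0.20)(-0.05)] = 0.1000
  C_13 = (-0.10)(-0.20) − (0.80)(-0.05) = 0.0600
  C_21 = −[(-0.35)(0.90) − (-0.25)(-0.20)] = 0.3650
  C_22 = (0.60)(0.90) − (-0.25)(-0.05) = 0.5275
  C_23 = −[(0.60)(-0.20) − (-0.35)(-0.05)] = 0.1375
  C_31 = (-0.35)(-0.20) − (-0.25)(0.80) = 0.2700
  C_32 = −[(0.60)(-0.20) − (-0.25)(-0.10)] = 0.1450
  C_33 = (0.60)(0.80) − (-0.35)(-0.10) = 0.4450
det(I−A) = Σ_j (I−A)_1j·C_1j = (0.60)(0.6800) + (-0.35)(0.1000) + (-0.25)(0.0600) = 0.3580
adj(I−A) = Cᵀ =
  [ 0.6800   0.3650   0.2700]
  [ 0.1000   0.5275   0.1450]
  [ 0.0600   0.1375   0.4450]
(I − A)⁻¹ = adj(I−A) / det(I−A) ≈
  [   1.8994     1.0196     0.7542]
  [   0.2793     1.4735     0.4050]
  [   0.1676     0.3841     1.2430]
x = (I − A)⁻¹ d = adj(I−A)·d / det(I−A), with det(I−A) = 0.3580:
  x_C = (0.6800·20 + 0.3650·60 + 0.2700·180) / 0.3580 = 84.10 / 0.3580 ≈ 234.9
  x_M = (0.1000·20 + 0.5275·60 + 0.1450·180) / 0.3580 = 59.75 / 0.3580 ≈ 166.9
  x_S = (0.0600·20 + 0.1375·60 + 0.4450·180) / 0.3580 = 89.55 / 0.3580 ≈ 250.1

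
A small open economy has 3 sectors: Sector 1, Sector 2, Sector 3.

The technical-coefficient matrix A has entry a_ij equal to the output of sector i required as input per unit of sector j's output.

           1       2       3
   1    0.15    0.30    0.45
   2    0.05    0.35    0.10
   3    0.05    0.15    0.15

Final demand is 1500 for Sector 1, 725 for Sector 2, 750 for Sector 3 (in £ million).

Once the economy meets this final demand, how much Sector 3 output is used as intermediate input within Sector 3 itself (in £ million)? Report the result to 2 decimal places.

I − A =
  [   0.85    -0.30    -0.45]
  [  -0.05     0.65    -0.10]
  [  -0.05    -0.15     0.85]
Cofactors of I−A, C_ij = (−1)^(i+j)·(minor ij) (rows/columns in the sector order above):
  C_11 = (0.65)(0.85) − (-0.10)(-0.15) = 0.5375
  C_12 = −[(-0.05)(0.85) − (-0.10)(-0.05)] = 0.0475
  C_13 = (-0.05)(-0.15) − (0.65)(-0.05) = 0.0400
  C_21 = −[(-0.30)(0.85) − (-0.45)(-0.15)] = 0.3225
  C_22 = (0.85)(0.85) − (-0.45)(-0.05) = 0.7000
  C_23 = −[(0.85)(-0.15) − (-0.30)(-0.05)] = 0.1425
  C_31 = (-0.30)(-0.10) − (-0.45)(0.65) = 0.3225
  C_32 = −[(0.85)(-0.10) − (-0.45)(-0.05)] = 0.1075
  C_33 = (0.85)(0.65) − (-0.30)(-0.05) = 0.5375
det(I−A) = Σ_j (I−A)_1j·C_1j = (0.85)(0.5375) + (-0.30)(0.0475) + (-0.45)(0.0400) = 0.424625
adj(I−A) = Cᵀ =
  [ 0.5375   0.3225   0.3225]
  [ 0.0475   0.7000   0.1075]
  [ 0.0400   0.1425   0.5375]
(I − A)⁻¹ = adj(I−A) / det(I−A) ≈
  [   1.2658     0.7595     0.7595]
  [   0.1119     1.6485     0.2532]
  [   0.0942     0.3356     1.2658]
First solve x = (I − A)⁻¹ d = adj(I−A)·d / det(I−A); in particular x_3 = (0.0400·1500 + 0.1425·725 + 0.5375·750) / 0.424625 = 566.4375 / 0.424625 ≈ 1333.9712.
Intermediate flow from 3 to 3: z_33 = a_33 · x_3 = 0.15 × 566.4375 / 0.424625 = 84.965625 / 0.424625 ≈ 200.10.

z_33 = 200.10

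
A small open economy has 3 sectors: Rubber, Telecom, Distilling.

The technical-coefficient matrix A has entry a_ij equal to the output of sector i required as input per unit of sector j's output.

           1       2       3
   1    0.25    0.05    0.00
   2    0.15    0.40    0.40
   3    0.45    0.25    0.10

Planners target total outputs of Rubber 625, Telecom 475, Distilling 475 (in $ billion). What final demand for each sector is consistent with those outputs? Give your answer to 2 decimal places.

I − A =
  [   0.75    -0.05     0.00]
  [  -0.15     0.60    -0.40]
  [  -0.45    -0.25     0.90]
d = (I − A) x:
  d_1 = (+0.75)·625 + (-0.05)·475 + (+0.00)·475 = 445.00
  d_2 = (-0.15)·625 + (+0.60)·475 + (-0.40)·475 = 1.25
  d_3 = (-0.45)·625 + (-0.25)·475 + (+0.90)·475 = 27.50

d_1 = 445.00, d_2 = 1.25, d_3 = 27.50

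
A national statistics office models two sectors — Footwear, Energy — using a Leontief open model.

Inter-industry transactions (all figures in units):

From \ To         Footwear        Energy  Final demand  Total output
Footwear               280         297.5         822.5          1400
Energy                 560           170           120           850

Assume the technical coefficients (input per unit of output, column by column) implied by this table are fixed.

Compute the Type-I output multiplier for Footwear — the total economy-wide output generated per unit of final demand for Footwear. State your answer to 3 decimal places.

Technical coefficients a_ij = z_ij / X_j:
  a_11 = 280/1400 = 0.20, a_21 = 560/1400 = 0.40
  a_12 = 297.5/850 = 0.35, a_22 = 170/850 = 0.20
I − A =
  [   0.80    -0.35]
  [  -0.40     0.80]
det(I−A) = (0.80)(0.80) − (-0.35)(-0.40) = 0.5000
adj(I−A) = [[0.80, 0.35], [0.40, 0.80]]
(I − A)⁻¹ = adj(I−A) / det(I−A) ≈
  [   1.6000     0.7000]
  [   0.8000     1.6000]
The output multiplier for sector j is the column-j sum of the Leontief inverse (I − A)⁻¹ = adj(I−A) / det(I−A).
Column 1 of adj(I−A): (0.80, 0.40); det(I−A) = 0.5000.
m_1 = (0.80 + 0.40) / 0.5000 = 1.20 / 0.5000 = 2.400.

m_1 = 2.400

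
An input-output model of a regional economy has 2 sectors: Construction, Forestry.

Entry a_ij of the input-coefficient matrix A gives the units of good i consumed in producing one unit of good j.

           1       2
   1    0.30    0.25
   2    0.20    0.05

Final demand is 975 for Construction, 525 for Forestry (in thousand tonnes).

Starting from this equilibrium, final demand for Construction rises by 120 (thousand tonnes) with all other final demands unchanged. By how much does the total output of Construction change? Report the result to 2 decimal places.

Δx_1 = 185.37

I − A =
  [   0.70    -0.25]
  [  -0.20     0.95]
det(I−A) = (0.70)(0.95) − (-0.25)(-0.20) = 0.6150
adj(I−A) = [[0.95, 0.25], [0.20, 0.70]]
(I − A)⁻¹ = adj(I−A) / det(I−A) ≈
  [   1.5447     0.4065]
  [   0.3252     1.1382]
Δx = (I − A)⁻¹ Δd with Δd having +120 in the Construction component and 0 elsewhere.
So Δx_1 = L_11 · (+120), where L_11 = adj(I−A)_11 / det(I−A) = 0.95 / 0.6150.
Δx_1 = 0.95 × (+120) / 0.6150 = 114.00 / 0.6150 ≈ 185.37.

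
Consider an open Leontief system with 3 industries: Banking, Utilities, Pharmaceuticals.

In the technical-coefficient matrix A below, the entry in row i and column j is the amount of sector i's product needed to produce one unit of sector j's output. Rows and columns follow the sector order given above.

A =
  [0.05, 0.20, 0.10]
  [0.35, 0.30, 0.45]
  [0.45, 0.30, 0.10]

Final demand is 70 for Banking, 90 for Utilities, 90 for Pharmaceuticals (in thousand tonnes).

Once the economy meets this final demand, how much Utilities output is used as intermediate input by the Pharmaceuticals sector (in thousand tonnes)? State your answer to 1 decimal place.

z_23 = 161.7

I − A =
  [   0.95    -0.20    -0.10]
  [  -0.35     0.70    -0.45]
  [  -0.45    -0.30     0.90]
Cofactors of I−A, C_ij = (−1)^(i+j)·(minor ij) (rows/columns in the sector order above):
  C_11 = (0.70)(0.90) − (-0.45)(-0.30) = 0.4950
  C_12 = −[(-0.35)(0.90) − (-0.45)(-0.45)] = 0.5175
  C_13 = (-0.35)(-0.30) − (0.70)(-0.45) = 0.4200
  C_21 = −[(-0.20)(0.90) − (-0.10)(-0.30)] = 0.2100
  C_22 = (0.95)(0.90) − (-0.10)(-0.45) = 0.8100
  C_23 = −[(0.95)(-0.30) − (-0.20)(-0.45)] = 0.3750
  C_31 = (-0.20)(-0.45) − (-0.10)(0.70) = 0.1600
  C_32 = −[(0.95)(-0.45) − (-0.10)(-0.35)] = 0.4625
  C_33 = (0.95)(0.70) − (-0.20)(-0.35) = 0.5950
det(I−A) = Σ_j (I−A)_1j·C_1j = (0.95)(0.4950) + (-0.20)(0.5175) + (-0.10)(0.4200) = 0.32475
adj(I−A) = Cᵀ =
  [ 0.4950   0.2100   0.1600]
  [ 0.5175   0.8100   0.4625]
  [ 0.4200   0.3750   0.5950]
(I − A)⁻¹ = adj(I−A) / det(I−A) ≈
  [   1.5242     0.6467     0.4927]
  [   1.5935     2.4942     1.4242]
  [   1.2933     1.1547     1.8322]
First solve x = (I − A)⁻¹ d = adj(I−A)·d / det(I−A); in particular x_3 = (0.4200·70 + 0.3750·90 + 0.5950·90) / 0.32475 = 116.70 / 0.32475 ≈ 359.353.
Intermediate flow from 2 to 3: z_23 = a_23 · x_3 = 0.45 × 116.70 / 0.32475 = 52.515 / 0.32475 ≈ 161.7.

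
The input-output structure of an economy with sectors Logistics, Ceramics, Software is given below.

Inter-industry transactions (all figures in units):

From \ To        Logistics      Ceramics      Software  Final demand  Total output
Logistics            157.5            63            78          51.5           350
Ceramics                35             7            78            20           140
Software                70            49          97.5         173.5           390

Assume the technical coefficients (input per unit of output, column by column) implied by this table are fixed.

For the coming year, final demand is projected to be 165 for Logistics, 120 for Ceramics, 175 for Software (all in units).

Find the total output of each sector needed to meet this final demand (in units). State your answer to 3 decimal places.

Technical coefficients a_ij = z_ij / X_j:
  a_11 = 157.5/350 = 0.45, a_21 = 35/350 = 0.10, a_31 = 70/350 = 0.20
  a_12 = 63/140 = 0.45, a_22 = 7/140 = 0.05, a_32 = 49/140 = 0.35
  a_13 = 78/390 = 0.20, a_23 = 78/390 = 0.20, a_33 = 97.5/390 = 0.25
I − A =
  [   0.55    -0.45    -0.20]
  [  -0.10     0.95    -0.20]
  [  -0.20    -0.35     0.75]
Cofactors of I−A, C_ij = (−1)^(i+j)·(minor ij) (rows/columns in the sector order above):
  C_11 = (0.95)(0.75) − (-0.20)(-0.35) = 0.6425
  C_12 = −[(-0.10)(0.75) − (-0.20)(-0.20)] = 0.1150
  C_13 = (-0.10)(-0.35) − (0.95)(-0.20) = 0.2250
  C_21 = −[(-0.45)(0.75) − (-0.20)(-0.35)] = 0.4075
  C_22 = (0.55)(0.75) − (-0.20)(-0.20) = 0.3725
  C_23 = −[(0.55)(-0.35) − (-0.45)(-0.20)] = 0.2825
  C_31 = (-0.45)(-0.20) − (-0.20)(0.95) = 0.2800
  C_32 = −[(0.55)(-0.20) − (-0.20)(-0.10)] = 0.1300
  C_33 = (0.55)(0.95) − (-0.45)(-0.10) = 0.4775
det(I−A) = Σ_j (I−A)_1j·C_1j = (0.55)(0.6425) + (-0.45)(0.1150) + (-0.20)(0.2250) = 0.256625
adj(I−A) = Cᵀ =
  [ 0.6425   0.4075   0.2800]
  [ 0.1150   0.3725   0.1300]
  [ 0.2250   0.2825   0.4775]
(I − A)⁻¹ = adj(I−A) / det(I−A) ≈
  [   2.5037     1.5879     1.0911]
  [   0.4481     1.4515     0.5066]
  [   0.8768     1.1008     1.8607]
x = (I − A)⁻¹ d = adj(I−A)·d / det(I−A), with det(I−A) = 0.256625:
  x_1 = (0.6425·165 + 0.4075·120 + 0.2800·175) / 0.256625 = 203.9125 / 0.256625 ≈ 794.593
  x_2 = (0.1150·165 + 0.3725·120 + 0.1300·175) / 0.256625 = 86.425 / 0.256625 ≈ 336.775
  x_3 = (0.2250·165 + 0.2825·120 + 0.4775·175) / 0.256625 = 154.5875 / 0.256625 ≈ 602.387

x_1 = 794.593, x_2 = 336.775, x_3 = 602.387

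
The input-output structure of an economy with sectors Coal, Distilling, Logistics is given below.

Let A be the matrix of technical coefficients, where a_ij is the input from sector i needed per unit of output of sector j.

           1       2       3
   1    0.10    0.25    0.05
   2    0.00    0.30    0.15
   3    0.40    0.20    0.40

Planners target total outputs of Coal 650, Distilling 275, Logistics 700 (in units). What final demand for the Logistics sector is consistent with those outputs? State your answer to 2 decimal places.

d_3 = 105.00

I − A =
  [   0.90    -0.25    -0.05]
  [   0.00     0.70    -0.15]
  [  -0.40    -0.20     0.60]
d = (I − A) x:
  d_1 = (+0.90)·650 + (-0.25)·275 + (-0.05)·700 = 481.25
  d_2 = (+0.00)·650 + (+0.70)·275 + (-0.15)·700 = 87.50
  d_3 = (-0.40)·650 + (-0.20)·275 + (+0.60)·700 = 105.00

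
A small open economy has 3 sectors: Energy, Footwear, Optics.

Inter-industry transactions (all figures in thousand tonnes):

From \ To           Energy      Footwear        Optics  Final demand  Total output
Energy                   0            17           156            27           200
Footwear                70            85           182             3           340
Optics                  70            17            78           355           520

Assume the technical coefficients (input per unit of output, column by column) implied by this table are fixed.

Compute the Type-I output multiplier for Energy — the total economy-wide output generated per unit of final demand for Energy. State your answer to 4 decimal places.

Technical coefficients a_ij = z_ij / X_j:
  a_EE = 0/200 = 0.00, a_FE = 70/200 = 0.35, a_OE = 70/200 = 0.35
  a_EF = 17/340 = 0.05, a_FF = 85/340 = 0.25, a_OF = 17/340 = 0.05
  a_EO = 156/520 = 0.30, a_FO = 182/520 = 0.35, a_OO = 78/520 = 0.15
I − A =
  [   1.00    -0.05    -0.30]
  [  -0.35     0.75    -0.35]
  [  -0.35    -0.05     0.85]
Cofactors of I−A, C_ij = (−1)^(i+j)·(minor ij) (rows/columns in the sector order above):
  C_11 = (0.75)(0.85) − (-0.35)(-0.05) = 0.6200
  C_12 = −[(-0.35)(0.85) − (-0.35)(-0.35)] = 0.4200
  C_13 = (-0.35)(-0.05) − (0.75)(-0.35) = 0.2800
  C_21 = −[(-0.05)(0.85) − (-0.30)(-0.05)] = 0.0575
  C_22 = (1.00)(0.85) − (-0.30)(-0.35) = 0.7450
  C_23 = −[(1.00)(-0.05) − (-0.05)(-0.35)] = 0.0675
  C_31 = (-0.05)(-0.35) − (-0.30)(0.75) = 0.2425
  C_32 = −[(1.00)(-0.35) − (-0.30)(-0.35)] = 0.4550
  C_33 = (1.00)(0.75) − (-0.05)(-0.35) = 0.7325
det(I−A) = Σ_j (I−A)_1j·C_1j = (1.00)(0.6200) + (-0.05)(0.4200) + (-0.30)(0.2800) = 0.5150
adj(I−A) = Cᵀ =
  [ 0.6200   0.0575   0.2425]
  [ 0.4200   0.7450   0.4550]
  [ 0.2800   0.0675   0.7325]
(I − A)⁻¹ = adj(I−A) / det(I−A) ≈
  [   1.20388     0.11165     0.47087]
  [   0.81553     1.44660     0.88350]
  [   0.54369     0.13107     1.42233]
The output multiplier for sector j is the column-j sum of the Leontief inverse (I − A)⁻¹ = adj(I−A) / det(I−A).
Column E of adj(I−A): (0.6200, 0.4200, 0.2800); det(I−A) = 0.5150.
m_E = (0.6200 + 0.4200 + 0.2800) / 0.5150 = 1.32 / 0.5150 ≈ 2.5631.

m_E = 2.5631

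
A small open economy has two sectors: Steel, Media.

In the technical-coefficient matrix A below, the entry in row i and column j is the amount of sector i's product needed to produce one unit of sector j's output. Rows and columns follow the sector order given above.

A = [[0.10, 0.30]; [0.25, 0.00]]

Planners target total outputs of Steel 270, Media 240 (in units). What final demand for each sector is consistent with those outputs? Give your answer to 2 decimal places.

d_1 = 171.00, d_2 = 172.50

I − A =
  [   0.90    -0.30]
  [  -0.25     1.00]
d = (I − A) x:
  d_1 = (+0.90)·270 + (-0.30)·240 = 171.00
  d_2 = (-0.25)·270 + (+1.00)·240 = 172.50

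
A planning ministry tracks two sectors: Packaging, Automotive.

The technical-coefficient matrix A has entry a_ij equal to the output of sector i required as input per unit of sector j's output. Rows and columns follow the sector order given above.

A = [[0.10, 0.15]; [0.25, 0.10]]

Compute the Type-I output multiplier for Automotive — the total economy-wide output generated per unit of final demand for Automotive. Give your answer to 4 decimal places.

m_A = 1.3592

I − A =
  [   0.90    -0.15]
  [  -0.25     0.90]
det(I−A) = (0.90)(0.90) − (-0.15)(-0.25) = 0.7725
adj(I−A) = [[0.90, 0.15], [0.25, 0.90]]
(I − A)⁻¹ = adj(I−A) / det(I−A) ≈
  [   1.16505     0.19417]
  [   0.32362     1.16505]
The output multiplier for sector j is the column-j sum of the Leontief inverse (I − A)⁻¹ = adj(I−A) / det(I−A).
Column A of adj(I−A): (0.15, 0.90); det(I−A) = 0.7725.
m_A = (0.15 + 0.90) / 0.7725 = 1.05 / 0.7725 ≈ 1.3592.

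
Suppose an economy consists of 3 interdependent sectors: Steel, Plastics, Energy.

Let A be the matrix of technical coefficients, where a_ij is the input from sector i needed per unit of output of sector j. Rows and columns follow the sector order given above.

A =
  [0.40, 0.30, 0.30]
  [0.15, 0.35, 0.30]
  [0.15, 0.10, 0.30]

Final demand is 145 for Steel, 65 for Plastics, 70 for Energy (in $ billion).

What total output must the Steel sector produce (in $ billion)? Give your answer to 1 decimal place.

x_1 = 551.3

I − A =
  [   0.60    -0.30    -0.30]
  [  -0.15     0.65    -0.30]
  [  -0.15    -0.10     0.70]
Cofactors of I−A, C_ij = (−1)^(i+j)·(minor ij) (rows/columns in the sector order above):
  C_11 = (0.65)(0.70) − (-0.30)(-0.10) = 0.4250
  C_12 = −[(-0.15)(0.70) − (-0.30)(-0.15)] = 0.1500
  C_13 = (-0.15)(-0.10) − (0.65)(-0.15) = 0.1125
  C_21 = −[(-0.30)(0.70) − (-0.30)(-0.10)] = 0.2400
  C_22 = (0.60)(0.70) − (-0.30)(-0.15) = 0.3750
  C_23 = −[(0.60)(-0.10) − (-0.30)(-0.15)] = 0.1050
  C_31 = (-0.30)(-0.30) − (-0.30)(0.65) = 0.2850
  C_32 = −[(0.60)(-0.30) − (-0.30)(-0.15)] = 0.2250
  C_33 = (0.60)(0.65) − (-0.30)(-0.15) = 0.3450
det(I−A) = Σ_j (I−A)_1j·C_1j = (0.60)(0.4250) + (-0.30)(0.1500) + (-0.30)(0.1125) = 0.17625
adj(I−A) = Cᵀ =
  [ 0.4250   0.2400   0.2850]
  [ 0.1500   0.3750   0.2250]
  [ 0.1125   0.1050   0.3450]
(I − A)⁻¹ = adj(I−A) / det(I−A) ≈
  [   2.4113     1.3617     1.6170]
  [   0.8511     2.1277     1.2766]
  [   0.6383     0.5957     1.9574]
x = (I − A)⁻¹ d = adj(I−A)·d / det(I−A), with det(I−A) = 0.17625:
  x_1 = (0.4250·145 + 0.2400·65 + 0.2850·70) / 0.17625 = 97.175 / 0.17625 ≈ 551.3
  x_2 = (0.1500·145 + 0.3750·65 + 0.2250·70) / 0.17625 = 61.875 / 0.17625 ≈ 351.1
  x_3 = (0.1125·145 + 0.1050·65 + 0.3450·70) / 0.17625 = 47.2875 / 0.17625 ≈ 268.3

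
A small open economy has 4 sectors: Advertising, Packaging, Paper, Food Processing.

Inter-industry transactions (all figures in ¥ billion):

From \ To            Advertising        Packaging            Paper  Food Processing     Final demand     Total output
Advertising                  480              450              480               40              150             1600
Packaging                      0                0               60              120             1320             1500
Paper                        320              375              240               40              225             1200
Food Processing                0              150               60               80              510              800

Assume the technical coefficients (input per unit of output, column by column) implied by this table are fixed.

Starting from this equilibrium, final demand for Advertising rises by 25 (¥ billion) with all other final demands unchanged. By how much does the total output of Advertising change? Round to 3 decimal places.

Technical coefficients a_ij = z_ij / X_j:
  a_11 = 480/1600 = 0.30, a_21 = 0/1600 = 0.00, a_31 = 320/1600 = 0.20, a_41 = 0/1600 = 0.00
  a_12 = 450/1500 = 0.30, a_22 = 0/1500 = 0.00, a_32 = 375/1500 = 0.25, a_42 = 150/1500 = 0.10
  a_13 = 480/1200 = 0.40, a_23 = 60/1200 = 0.05, a_33 = 240/1200 = 0.20, a_43 = 60/1200 = 0.05
  a_14 = 40/800 = 0.05, a_24 = 120/800 = 0.15, a_34 = 40/800 = 0.05, a_44 = 80/800 = 0.10
I − A =
  [   0.70    -0.30    -0.40    -0.05]
  [   0.00     1.00    -0.05    -0.15]
  [  -0.20    -0.25     0.80    -0.05]
  [   0.00    -0.10    -0.05     0.90]
Compute the cofactors C_ij = (−1)^(i+j)·(3×3 minor ij) of I−A; the adjugate is their transpose:
adj(I−A) = Cᵀ =
  [ 0.692125   0.311875   0.372500   0.111125]
  [ 0.010500   0.429750   0.036750   0.074250]
  [ 0.177000   0.216000   0.619500   0.080250]
  [ 0.011000   0.059750   0.038500   0.468250]
det(I−A) = Σ_j (I−A)_1j·C_1j = (0.70)(0.692125) + (-0.30)(0.010500) + (-0.40)(0.177000) + (-0.05)(0.011000) = 0.4099875
(I − A)⁻¹ = adj(I−A) / det(I−A) ≈
  [   1.6882     0.7607     0.9086     0.2710]
  [   0.0256     1.0482     0.0896     0.1811]
  [   0.4317     0.5268     1.5110     0.1957]
  [   0.0268     0.1457     0.0939     1.1421]
Δx = (I − A)⁻¹ Δd with Δd having +25 in the Advertising component and 0 elsewhere.
So Δx_1 = L_11 · (+25), where L_11 = adj(I−A)_11 / det(I−A) = 0.692125 / 0.4099875.
Δx_1 = 0.692125 × (+25) / 0.4099875 = 17.303125 / 0.4099875 ≈ 42.204.

Δx_1 = 42.204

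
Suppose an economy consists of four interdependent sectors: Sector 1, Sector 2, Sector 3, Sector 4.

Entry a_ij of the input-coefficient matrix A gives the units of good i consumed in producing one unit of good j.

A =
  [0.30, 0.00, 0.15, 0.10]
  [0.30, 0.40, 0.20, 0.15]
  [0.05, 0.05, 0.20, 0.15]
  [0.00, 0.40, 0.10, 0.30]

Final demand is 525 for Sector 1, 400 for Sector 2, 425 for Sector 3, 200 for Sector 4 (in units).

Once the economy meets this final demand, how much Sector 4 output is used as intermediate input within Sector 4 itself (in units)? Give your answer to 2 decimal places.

I − A =
  [   0.70     0.00    -0.15    -0.10]
  [  -0.30     0.60    -0.20    -0.15]
  [  -0.05    -0.05     0.80    -0.15]
  [   0.00    -0.40    -0.10     0.70]
Compute the cofactors C_ij = (−1)^(i+j)·(3×3 minor ij) of I−A; the adjugate is their transpose:
adj(I−A) = Cᵀ =
  [ 0.259250   0.046750   0.068000   0.061625]
  [ 0.171250   0.375750   0.143000   0.135625]
  [ 0.046500   0.068500   0.240000   0.072750]
  [ 0.104500   0.224500   0.116000   0.322250]
det(I−A) = Σ_j (I−A)_1j·C_1j = (0.70)(0.259250) + (0.00)(0.171250) + (-0.15)(0.046500) + (-0.10)(0.104500) = 0.16405
(I − A)⁻¹ = adj(I−A) / det(I−A) ≈
  [   1.5803     0.2850     0.4145     0.3756]
  [   1.0439     2.2905     0.8717     0.8267]
  [   0.2835     0.4176     1.4630     0.4435]
  [   0.6370     1.3685     0.7071     1.9643]
First solve x = (I − A)⁻¹ d = adj(I−A)·d / det(I−A); in particular x_4 = (0.104500·525 + 0.224500·400 + 0.116000·425 + 0.322250·200) / 0.16405 = 258.4125 / 0.16405 ≈ 1575.2057.
Intermediate flow from 4 to 4: z_44 = a_44 · x_4 = 0.30 × 258.4125 / 0.16405 = 77.52375 / 0.16405 ≈ 472.56.

z_44 = 472.56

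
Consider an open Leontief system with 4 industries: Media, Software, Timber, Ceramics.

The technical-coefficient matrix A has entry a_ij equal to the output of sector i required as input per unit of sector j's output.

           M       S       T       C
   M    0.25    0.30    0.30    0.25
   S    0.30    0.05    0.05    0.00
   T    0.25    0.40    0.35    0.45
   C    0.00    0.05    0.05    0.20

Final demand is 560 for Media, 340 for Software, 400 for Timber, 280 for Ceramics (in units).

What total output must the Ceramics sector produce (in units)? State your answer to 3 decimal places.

x_C = 614.299

I − A =
  [   0.75    -0.30    -0.30    -0.25]
  [  -0.30     0.95    -0.05     0.00]
  [  -0.25    -0.40     0.65    -0.45]
  [   0.00    -0.05    -0.05     0.80]
Compute the cofactors C_ij = (−1)^(i+j)·(3×3 minor ij) of I−A; the adjugate is their transpose:
adj(I−A) = Cᵀ =
  [ 0.455500   0.265125   0.252500   0.284375]
  [ 0.159250   0.310000   0.105750   0.109250]
  [ 0.292750   0.320000   0.494250   0.369500]
  [ 0.028250   0.039375   0.037500   0.278625]
det(I−A) = Σ_j (I−A)_1j·C_1j = (0.75)(0.455500) + (-0.30)(0.159250) + (-0.30)(0.292750) + (-0.25)(0.028250) = 0.1989625
(I − A)⁻¹ = adj(I−A) / det(I−A) ≈
  [   2.2894     1.3325     1.2691     1.4293]
  [   0.8004     1.5581     0.5315     0.5491]
  [   1.4714     1.6083     2.4841     1.8571]
  [   0.1420     0.1979     0.1885     1.4004]
x = (I − A)⁻¹ d = adj(I−A)·d / det(I−A), with det(I−A) = 0.1989625:
  x_M = (0.455500·560 + 0.265125·340 + 0.252500·400 + 0.284375·280) / 0.1989625 = 525.8475 / 0.1989625 ≈ 2642.948
  x_S = (0.159250·560 + 0.310000·340 + 0.105750·400 + 0.109250·280) / 0.1989625 = 267.47 / 0.1989625 ≈ 1344.324
  x_T = (0.292750·560 + 0.320000·340 + 0.494250·400 + 0.369500·280) / 0.1989625 = 573.90 / 0.1989625 ≈ 2884.463
  x_C = (0.028250·560 + 0.039375·340 + 0.037500·400 + 0.278625·280) / 0.1989625 = 122.2225 / 0.1989625 ≈ 614.299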